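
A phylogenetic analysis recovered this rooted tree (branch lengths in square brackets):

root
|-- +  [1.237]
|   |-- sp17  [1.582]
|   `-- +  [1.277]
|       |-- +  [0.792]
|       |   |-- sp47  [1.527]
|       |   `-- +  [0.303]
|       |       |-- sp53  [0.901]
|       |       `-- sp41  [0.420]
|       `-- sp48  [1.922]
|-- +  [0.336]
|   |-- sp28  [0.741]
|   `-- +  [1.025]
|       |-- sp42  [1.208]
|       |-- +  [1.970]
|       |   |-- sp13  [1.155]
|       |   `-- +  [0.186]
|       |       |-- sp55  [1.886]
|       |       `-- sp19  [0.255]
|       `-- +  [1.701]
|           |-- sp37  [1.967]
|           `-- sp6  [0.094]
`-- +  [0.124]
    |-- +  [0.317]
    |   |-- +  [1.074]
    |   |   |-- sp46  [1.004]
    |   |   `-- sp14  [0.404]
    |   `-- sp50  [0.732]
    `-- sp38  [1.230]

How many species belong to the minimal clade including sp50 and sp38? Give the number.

4

The MRCA of sp50 and sp38 is the node subtending (((sp46,sp14),sp50),sp38).
That clade contains 4 terminal taxa: sp14, sp38, sp46, sp50.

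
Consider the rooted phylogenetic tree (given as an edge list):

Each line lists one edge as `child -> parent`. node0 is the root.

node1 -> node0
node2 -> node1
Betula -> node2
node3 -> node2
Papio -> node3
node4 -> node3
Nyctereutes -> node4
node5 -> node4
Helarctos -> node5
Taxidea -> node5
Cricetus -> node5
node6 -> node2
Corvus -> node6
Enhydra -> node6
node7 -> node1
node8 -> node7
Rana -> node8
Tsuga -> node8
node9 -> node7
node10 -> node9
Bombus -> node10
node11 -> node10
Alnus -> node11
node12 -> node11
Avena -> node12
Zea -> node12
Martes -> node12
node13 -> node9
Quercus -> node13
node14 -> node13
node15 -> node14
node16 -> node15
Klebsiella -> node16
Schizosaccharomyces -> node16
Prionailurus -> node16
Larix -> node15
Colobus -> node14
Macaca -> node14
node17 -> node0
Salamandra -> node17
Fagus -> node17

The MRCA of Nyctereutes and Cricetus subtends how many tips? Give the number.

4

The MRCA of Nyctereutes and Cricetus is the node subtending (Nyctereutes,(Helarctos,Taxidea,Cricetus)).
That clade contains 4 terminal taxa: Cricetus, Helarctos, Nyctereutes, Taxidea.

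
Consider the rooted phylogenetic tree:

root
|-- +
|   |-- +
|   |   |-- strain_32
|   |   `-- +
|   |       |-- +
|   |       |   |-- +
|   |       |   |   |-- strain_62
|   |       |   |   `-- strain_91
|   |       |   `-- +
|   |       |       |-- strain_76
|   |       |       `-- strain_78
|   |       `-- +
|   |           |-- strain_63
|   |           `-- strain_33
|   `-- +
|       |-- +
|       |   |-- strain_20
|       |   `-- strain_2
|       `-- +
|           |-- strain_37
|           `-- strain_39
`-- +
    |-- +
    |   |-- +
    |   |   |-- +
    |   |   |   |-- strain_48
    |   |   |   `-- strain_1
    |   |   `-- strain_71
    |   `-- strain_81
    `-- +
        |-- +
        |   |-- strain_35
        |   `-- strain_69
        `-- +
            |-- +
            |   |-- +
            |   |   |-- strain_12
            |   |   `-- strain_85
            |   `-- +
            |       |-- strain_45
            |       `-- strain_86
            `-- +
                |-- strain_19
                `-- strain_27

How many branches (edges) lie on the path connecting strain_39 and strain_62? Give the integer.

8

The MRCA of strain_39 and strain_62 is the node subtending ((strain_32,(((strain_62,strain_91),(strain_76,strain_78)),(strain_63,strain_33))),((strain_20,strain_2),(strain_37,strain_39))).
From strain_39 up to that node: 3 branches. From strain_62 up to the same node: 5 branches. Total: 3 + 5 = 8.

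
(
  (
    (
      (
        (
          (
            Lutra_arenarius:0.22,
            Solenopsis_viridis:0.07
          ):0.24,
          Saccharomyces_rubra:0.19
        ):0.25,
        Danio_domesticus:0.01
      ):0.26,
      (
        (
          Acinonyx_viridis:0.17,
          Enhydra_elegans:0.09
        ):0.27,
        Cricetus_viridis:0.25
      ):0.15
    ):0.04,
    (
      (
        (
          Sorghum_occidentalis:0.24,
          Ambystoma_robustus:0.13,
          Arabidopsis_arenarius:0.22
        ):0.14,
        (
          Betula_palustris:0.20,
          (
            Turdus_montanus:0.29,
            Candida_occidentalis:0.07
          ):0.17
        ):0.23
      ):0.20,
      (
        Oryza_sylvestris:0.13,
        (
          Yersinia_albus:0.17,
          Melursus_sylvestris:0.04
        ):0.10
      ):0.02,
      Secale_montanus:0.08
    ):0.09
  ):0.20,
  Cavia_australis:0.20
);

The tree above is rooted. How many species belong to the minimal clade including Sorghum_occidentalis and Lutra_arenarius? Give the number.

17

The MRCA of Sorghum_occidentalis and Lutra_arenarius is the node subtending (((((Lutra_arenarius,Solenopsis_viridis),Saccharomyces_rubra),Danio_domesticus),((Acinonyx_viridis,Enhydra_elegans),Cricetus_viridis)),(((Sorghum_occidentalis,Ambystoma_robustus,Arabidopsis_arenarius),(Betula_palustris,(Turdus_montanus,Candida_occidentalis))),(Oryza_sylvestris,(Yersinia_albus,Melursus_sylvestris)),Secale_montanus)).
That clade contains 17 terminal taxa: Acinonyx_viridis, Ambystoma_robustus, Arabidopsis_arenarius, Betula_palustris, Candida_occidentalis, Cricetus_viridis, Danio_domesticus, Enhydra_elegans, Lutra_arenarius, Melursus_sylvestris, Oryza_sylvestris, Saccharomyces_rubra, Secale_montanus, Solenopsis_viridis, Sorghum_occidentalis, Turdus_montanus, Yersinia_albus.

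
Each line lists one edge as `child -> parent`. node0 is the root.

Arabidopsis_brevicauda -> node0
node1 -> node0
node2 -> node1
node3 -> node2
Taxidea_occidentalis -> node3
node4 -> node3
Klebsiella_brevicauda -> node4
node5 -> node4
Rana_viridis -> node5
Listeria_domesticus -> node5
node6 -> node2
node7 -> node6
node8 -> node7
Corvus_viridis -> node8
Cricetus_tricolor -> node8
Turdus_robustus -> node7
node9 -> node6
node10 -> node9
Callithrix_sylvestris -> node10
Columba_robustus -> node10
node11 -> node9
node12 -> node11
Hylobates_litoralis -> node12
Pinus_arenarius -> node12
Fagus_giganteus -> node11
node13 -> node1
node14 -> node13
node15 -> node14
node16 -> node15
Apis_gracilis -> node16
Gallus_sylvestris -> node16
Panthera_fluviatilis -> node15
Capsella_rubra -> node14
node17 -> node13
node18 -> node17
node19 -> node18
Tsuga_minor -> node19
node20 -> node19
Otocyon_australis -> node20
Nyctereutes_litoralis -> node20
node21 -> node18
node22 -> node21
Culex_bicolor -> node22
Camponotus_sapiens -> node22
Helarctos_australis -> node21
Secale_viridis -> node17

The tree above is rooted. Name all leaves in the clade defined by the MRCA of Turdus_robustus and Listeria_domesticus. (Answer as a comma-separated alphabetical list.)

Callithrix_sylvestris, Columba_robustus, Corvus_viridis, Cricetus_tricolor, Fagus_giganteus, Hylobates_litoralis, Klebsiella_brevicauda, Listeria_domesticus, Pinus_arenarius, Rana_viridis, Taxidea_occidentalis, Turdus_robustus

Tracing Turdus_robustus: it sits inside ((Corvus_viridis,Cricetus_tricolor),Turdus_robustus).
Tracing Listeria_domesticus: it sits inside (Rana_viridis,Listeria_domesticus).
The smallest clade enclosing both is ((Taxidea_occidentalis,(Klebsiella_brevicauda,(Rana_viridis,Listeria_domesticus))),(((Corvus_viridis,Cricetus_tricolor),Turdus_robustus),((Callithrix_sylvestris,Columba_robustus),((Hylobates_litoralis,Pinus_arenarius),Fagus_giganteus)))); the answer is its 12 terminal taxa in alphabetical order.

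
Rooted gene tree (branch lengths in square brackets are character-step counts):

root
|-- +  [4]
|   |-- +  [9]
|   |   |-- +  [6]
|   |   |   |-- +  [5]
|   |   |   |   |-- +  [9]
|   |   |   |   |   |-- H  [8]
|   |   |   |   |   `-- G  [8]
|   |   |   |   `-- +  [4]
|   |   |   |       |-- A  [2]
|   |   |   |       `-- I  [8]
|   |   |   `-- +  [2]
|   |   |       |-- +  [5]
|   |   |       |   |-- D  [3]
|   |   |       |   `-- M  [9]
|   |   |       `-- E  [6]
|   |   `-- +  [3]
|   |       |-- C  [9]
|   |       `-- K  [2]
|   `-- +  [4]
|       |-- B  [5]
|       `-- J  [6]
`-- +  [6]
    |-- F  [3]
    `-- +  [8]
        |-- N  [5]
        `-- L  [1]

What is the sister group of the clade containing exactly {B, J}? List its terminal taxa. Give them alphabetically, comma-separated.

The clade containing exactly {B, J} attaches to the tree at the node subtending (((((H,G),(A,I)),((D,M),E)),(C,K)),(B,J)).
The other lineage descending from that same node — the sister group — is ((((H,G),(A,I)),((D,M),E)),(C,K)); its 9 tips in alphabetical order are the answer.

A, C, D, E, G, H, I, K, M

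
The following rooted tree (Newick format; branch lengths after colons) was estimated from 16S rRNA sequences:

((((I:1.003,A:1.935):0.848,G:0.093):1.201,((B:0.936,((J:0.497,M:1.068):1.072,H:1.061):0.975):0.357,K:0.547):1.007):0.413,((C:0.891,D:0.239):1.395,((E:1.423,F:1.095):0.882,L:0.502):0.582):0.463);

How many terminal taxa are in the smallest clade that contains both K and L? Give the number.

The MRCA of K and L is the root, so the clade is the entire tree.
That clade contains 13 terminal taxa: A, B, C, D, E, F, G, H, I, J, K, L, M.

13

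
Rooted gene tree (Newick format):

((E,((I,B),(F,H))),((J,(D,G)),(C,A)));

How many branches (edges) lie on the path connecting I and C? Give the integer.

7

The MRCA of I and C is the root of the tree.
From I up to that node: 4 branches. From C up to the same node: 3 branches. Total: 4 + 3 = 7.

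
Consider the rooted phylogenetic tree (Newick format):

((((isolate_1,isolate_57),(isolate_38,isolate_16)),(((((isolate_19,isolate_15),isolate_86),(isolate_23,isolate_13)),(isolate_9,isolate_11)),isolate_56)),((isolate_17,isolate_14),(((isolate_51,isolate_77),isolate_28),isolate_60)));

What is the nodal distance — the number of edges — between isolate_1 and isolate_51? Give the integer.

9

The MRCA of isolate_1 and isolate_51 is the root of the tree.
From isolate_1 up to that node: 4 branches. From isolate_51 up to the same node: 5 branches. Total: 4 + 5 = 9.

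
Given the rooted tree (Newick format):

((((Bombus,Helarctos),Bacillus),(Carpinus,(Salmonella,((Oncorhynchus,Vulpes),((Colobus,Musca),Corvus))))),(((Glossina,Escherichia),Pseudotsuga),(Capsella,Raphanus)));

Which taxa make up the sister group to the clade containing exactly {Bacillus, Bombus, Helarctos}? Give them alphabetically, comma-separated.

Carpinus, Colobus, Corvus, Musca, Oncorhynchus, Salmonella, Vulpes

The clade containing exactly {Bacillus, Bombus, Helarctos} attaches to the tree at the node subtending (((Bombus,Helarctos),Bacillus),(Carpinus,(Salmonella,((Oncorhynchus,Vulpes),((Colobus,Musca),Corvus))))).
The other lineage descending from that same node — the sister group — is (Carpinus,(Salmonella,((Oncorhynchus,Vulpes),((Colobus,Musca),Corvus)))); its 7 tips in alphabetical order are the answer.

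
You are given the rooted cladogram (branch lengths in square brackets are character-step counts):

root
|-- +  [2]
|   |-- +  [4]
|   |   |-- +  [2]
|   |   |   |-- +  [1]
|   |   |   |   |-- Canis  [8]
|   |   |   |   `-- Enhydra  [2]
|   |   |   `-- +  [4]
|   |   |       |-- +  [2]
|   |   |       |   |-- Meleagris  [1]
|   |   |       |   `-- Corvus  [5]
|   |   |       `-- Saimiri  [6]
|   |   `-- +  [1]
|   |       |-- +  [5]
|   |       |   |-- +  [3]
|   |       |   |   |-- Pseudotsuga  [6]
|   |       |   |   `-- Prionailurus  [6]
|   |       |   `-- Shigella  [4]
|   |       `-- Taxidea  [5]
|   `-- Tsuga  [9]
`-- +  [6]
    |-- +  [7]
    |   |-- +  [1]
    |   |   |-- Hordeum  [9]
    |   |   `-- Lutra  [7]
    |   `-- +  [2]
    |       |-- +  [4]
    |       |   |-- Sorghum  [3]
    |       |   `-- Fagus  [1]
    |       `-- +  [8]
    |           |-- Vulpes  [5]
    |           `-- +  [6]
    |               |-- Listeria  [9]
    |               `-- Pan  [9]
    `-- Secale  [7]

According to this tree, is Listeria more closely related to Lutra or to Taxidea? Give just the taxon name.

The MRCA of Listeria and Lutra subtends ((Hordeum,Lutra),((Sorghum,Fagus),(Vulpes,(Listeria,Pan)))) (7 taxa).
The MRCA of Listeria and Taxidea is the root, subtending the entire tree (18 taxa).
The first is nested inside the second, so Listeria shares a more recent common ancestor with Lutra.

Lutra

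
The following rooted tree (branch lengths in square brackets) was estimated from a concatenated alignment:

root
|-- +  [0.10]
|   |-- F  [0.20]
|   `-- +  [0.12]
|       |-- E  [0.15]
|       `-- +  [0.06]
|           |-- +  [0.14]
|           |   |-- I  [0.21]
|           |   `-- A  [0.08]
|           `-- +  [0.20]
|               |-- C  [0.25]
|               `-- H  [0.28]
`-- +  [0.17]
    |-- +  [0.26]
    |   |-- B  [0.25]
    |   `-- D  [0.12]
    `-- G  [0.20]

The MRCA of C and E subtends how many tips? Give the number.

5

The MRCA of C and E is the node subtending (E,((I,A),(C,H))).
That clade contains 5 terminal taxa: A, C, E, H, I.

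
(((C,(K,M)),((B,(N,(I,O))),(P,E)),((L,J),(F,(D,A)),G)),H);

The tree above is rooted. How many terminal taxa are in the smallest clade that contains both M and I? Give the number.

The MRCA of M and I is the node subtending ((C,(K,M)),((B,(N,(I,O))),(P,E)),((L,J),(F,(D,A)),G)).
That clade contains 15 terminal taxa: A, B, C, D, E, F, G, I, J, K, L, M, N, O, P.

15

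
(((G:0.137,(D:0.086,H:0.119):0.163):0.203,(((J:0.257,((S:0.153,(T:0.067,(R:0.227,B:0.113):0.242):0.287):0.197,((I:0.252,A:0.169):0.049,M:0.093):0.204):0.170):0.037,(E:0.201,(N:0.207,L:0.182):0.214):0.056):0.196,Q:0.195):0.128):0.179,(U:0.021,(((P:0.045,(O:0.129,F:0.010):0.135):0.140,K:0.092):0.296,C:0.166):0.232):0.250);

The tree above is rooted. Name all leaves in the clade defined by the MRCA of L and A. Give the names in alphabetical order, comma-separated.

A, B, E, I, J, L, M, N, R, S, T

Tracing L: it sits inside (N,L).
Tracing A: it sits inside (I,A).
The smallest clade enclosing both is ((J,((S,(T,(R,B))),((I,A),M))),(E,(N,L))); the answer is its 11 terminal taxa in alphabetical order.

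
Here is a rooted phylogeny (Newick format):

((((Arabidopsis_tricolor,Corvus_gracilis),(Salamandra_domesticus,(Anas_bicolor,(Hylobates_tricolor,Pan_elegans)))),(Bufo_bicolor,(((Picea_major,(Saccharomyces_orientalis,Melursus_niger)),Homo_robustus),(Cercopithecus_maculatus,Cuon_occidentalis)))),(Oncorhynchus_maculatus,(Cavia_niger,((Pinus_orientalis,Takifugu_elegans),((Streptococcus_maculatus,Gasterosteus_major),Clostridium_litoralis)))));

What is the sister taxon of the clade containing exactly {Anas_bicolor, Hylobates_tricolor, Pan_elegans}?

Salamandra_domesticus

The clade containing exactly {Anas_bicolor, Hylobates_tricolor, Pan_elegans} attaches to the tree at the node subtending (Salamandra_domesticus,(Anas_bicolor,(Hylobates_tricolor,Pan_elegans))).
The other lineage descending from that same node — the sister group — is the single tip Salamandra_domesticus.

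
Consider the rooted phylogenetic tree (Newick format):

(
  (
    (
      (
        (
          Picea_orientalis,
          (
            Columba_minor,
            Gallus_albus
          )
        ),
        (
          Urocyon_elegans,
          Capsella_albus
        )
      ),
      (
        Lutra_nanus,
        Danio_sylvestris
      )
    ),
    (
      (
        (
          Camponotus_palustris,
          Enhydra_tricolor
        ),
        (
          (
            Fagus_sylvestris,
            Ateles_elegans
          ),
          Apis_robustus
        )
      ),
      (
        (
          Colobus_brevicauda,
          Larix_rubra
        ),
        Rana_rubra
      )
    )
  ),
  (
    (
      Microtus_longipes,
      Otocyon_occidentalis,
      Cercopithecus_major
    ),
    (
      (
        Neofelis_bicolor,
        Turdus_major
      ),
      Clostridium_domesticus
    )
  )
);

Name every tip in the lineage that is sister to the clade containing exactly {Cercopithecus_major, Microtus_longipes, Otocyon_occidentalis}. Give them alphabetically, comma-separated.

Clostridium_domesticus, Neofelis_bicolor, Turdus_major

The clade containing exactly {Cercopithecus_major, Microtus_longipes, Otocyon_occidentalis} attaches to the tree at the node subtending ((Microtus_longipes,Otocyon_occidentalis,Cercopithecus_major),((Neofelis_bicolor,Turdus_major),Clostridium_domesticus)).
The other lineage descending from that same node — the sister group — is ((Neofelis_bicolor,Turdus_major),Clostridium_domesticus); its 3 tips in alphabetical order are the answer.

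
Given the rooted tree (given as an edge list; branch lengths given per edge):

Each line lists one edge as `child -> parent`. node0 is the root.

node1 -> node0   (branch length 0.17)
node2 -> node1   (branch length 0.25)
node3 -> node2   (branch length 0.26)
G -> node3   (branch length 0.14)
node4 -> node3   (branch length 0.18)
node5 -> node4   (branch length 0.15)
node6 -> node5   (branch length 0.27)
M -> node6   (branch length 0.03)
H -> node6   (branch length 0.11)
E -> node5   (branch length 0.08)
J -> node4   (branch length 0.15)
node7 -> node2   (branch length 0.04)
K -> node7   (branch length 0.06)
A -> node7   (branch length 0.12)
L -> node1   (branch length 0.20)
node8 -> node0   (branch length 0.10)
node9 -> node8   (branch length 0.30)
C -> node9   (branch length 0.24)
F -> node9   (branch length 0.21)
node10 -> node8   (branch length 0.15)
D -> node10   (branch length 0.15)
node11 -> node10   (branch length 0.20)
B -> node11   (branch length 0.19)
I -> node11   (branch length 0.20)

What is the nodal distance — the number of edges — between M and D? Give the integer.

10

The MRCA of M and D is the root of the tree.
From M up to that node: 7 branches. From D up to the same node: 3 branches. Total: 7 + 3 = 10.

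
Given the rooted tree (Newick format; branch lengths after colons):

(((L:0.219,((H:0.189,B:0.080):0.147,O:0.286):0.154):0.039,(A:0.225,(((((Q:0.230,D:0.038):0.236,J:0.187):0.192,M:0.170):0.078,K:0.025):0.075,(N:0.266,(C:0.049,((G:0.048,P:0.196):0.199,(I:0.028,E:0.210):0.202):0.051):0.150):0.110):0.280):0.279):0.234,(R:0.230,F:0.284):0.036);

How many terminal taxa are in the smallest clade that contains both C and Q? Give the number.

The MRCA of C and Q is the node subtending (((((Q,D),J),M),K),(N,(C,((G,P),(I,E))))).
That clade contains 11 terminal taxa: C, D, E, G, I, J, K, M, N, P, Q.

11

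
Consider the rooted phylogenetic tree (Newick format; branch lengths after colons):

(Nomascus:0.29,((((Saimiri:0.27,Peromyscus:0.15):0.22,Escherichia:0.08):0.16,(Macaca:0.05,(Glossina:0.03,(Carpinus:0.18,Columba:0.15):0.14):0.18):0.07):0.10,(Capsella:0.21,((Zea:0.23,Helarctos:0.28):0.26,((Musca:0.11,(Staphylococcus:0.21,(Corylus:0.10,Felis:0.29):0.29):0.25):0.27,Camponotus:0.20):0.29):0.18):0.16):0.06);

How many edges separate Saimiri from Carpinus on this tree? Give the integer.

The MRCA of Saimiri and Carpinus is the node subtending (((Saimiri,Peromyscus),Escherichia),(Macaca,(Glossina,(Carpinus,Columba)))).
From Saimiri up to that node: 3 branches. From Carpinus up to the same node: 4 branches. Total: 3 + 4 = 7.

7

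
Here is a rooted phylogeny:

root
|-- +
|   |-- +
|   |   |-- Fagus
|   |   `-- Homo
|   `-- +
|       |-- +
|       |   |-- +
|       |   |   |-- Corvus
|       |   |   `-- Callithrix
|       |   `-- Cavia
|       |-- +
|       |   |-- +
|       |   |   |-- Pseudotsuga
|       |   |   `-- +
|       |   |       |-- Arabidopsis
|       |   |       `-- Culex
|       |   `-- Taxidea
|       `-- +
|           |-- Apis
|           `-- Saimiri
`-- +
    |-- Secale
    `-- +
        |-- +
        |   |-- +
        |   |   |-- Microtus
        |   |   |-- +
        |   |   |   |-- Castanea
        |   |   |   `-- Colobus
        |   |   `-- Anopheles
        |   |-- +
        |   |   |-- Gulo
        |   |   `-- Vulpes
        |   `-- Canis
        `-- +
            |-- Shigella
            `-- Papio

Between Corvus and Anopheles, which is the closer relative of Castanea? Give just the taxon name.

Anopheles

The MRCA of Castanea and Anopheles subtends (Microtus,(Castanea,Colobus),Anopheles) (4 taxa).
The MRCA of Castanea and Corvus is the root, subtending the entire tree (21 taxa).
The first is nested inside the second, so Castanea shares a more recent common ancestor with Anopheles.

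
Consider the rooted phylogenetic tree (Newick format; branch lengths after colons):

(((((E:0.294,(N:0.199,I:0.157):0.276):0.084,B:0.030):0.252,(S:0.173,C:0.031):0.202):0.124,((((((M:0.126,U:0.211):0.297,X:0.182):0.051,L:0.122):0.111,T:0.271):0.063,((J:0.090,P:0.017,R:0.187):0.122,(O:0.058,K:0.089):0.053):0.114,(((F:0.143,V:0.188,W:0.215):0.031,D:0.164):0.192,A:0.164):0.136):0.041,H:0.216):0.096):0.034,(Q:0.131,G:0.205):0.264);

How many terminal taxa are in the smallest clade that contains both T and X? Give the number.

The MRCA of T and X is the node subtending ((((M,U),X),L),T).
That clade contains 5 terminal taxa: L, M, T, U, X.

5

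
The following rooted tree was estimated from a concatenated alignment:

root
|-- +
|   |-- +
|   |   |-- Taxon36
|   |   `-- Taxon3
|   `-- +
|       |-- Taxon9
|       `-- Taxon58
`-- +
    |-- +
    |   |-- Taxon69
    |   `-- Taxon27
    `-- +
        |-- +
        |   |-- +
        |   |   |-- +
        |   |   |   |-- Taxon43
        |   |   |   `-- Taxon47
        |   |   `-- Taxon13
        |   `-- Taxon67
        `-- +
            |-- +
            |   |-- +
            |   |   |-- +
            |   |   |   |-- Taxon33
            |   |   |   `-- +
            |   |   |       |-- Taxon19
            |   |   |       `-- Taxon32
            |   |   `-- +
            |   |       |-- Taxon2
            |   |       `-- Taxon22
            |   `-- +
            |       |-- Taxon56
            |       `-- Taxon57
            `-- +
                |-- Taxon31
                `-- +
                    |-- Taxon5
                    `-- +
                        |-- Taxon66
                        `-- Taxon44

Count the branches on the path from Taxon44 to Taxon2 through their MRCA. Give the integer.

The MRCA of Taxon44 and Taxon2 is the node subtending ((((Taxon33,(Taxon19,Taxon32)),(Taxon2,Taxon22)),(Taxon56,Taxon57)),(Taxon31,(Taxon5,(Taxon66,Taxon44)))).
From Taxon44 up to that node: 4 branches. From Taxon2 up to the same node: 4 branches. Total: 4 + 4 = 8.

8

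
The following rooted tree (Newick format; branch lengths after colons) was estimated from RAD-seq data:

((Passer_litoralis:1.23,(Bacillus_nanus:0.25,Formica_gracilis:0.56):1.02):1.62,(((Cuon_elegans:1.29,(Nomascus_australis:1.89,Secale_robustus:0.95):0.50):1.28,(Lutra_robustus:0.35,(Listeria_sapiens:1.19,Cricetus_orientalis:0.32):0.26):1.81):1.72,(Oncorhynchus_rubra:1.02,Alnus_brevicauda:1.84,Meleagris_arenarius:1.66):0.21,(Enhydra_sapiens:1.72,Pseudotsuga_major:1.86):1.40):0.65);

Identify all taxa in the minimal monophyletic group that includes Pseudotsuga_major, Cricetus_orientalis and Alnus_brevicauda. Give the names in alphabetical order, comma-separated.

Alnus_brevicauda, Cricetus_orientalis, Cuon_elegans, Enhydra_sapiens, Listeria_sapiens, Lutra_robustus, Meleagris_arenarius, Nomascus_australis, Oncorhynchus_rubra, Pseudotsuga_major, Secale_robustus

Tracing Pseudotsuga_major: it sits inside (Enhydra_sapiens,Pseudotsuga_major).
Tracing Cricetus_orientalis: it sits inside (Listeria_sapiens,Cricetus_orientalis).
Tracing Alnus_brevicauda: it sits inside (Oncorhynchus_rubra,Alnus_brevicauda,Meleagris_arenarius).
The smallest clade enclosing all 3 is (((Cuon_elegans,(Nomascus_australis,Secale_robustus)),(Lutra_robustus,(Listeria_sapiens,Cricetus_orientalis))),(Oncorhynchus_rubra,Alnus_brevicauda,Meleagris_arenarius),(Enhydra_sapiens,Pseudotsuga_major)); the answer is its 11 terminal taxa in alphabetical order.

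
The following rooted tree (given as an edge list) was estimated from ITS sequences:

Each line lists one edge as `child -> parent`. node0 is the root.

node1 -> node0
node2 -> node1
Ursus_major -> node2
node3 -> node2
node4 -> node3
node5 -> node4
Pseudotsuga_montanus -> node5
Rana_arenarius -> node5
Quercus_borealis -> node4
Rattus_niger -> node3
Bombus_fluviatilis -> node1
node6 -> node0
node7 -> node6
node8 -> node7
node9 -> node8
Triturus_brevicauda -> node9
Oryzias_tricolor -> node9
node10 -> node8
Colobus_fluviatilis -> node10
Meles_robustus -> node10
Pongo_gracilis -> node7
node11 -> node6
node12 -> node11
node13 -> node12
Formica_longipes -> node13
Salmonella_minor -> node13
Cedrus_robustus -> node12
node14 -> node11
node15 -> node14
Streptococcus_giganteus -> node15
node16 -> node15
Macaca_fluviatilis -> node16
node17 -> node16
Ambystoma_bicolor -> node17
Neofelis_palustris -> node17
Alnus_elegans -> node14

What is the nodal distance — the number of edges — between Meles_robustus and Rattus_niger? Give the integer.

The MRCA of Meles_robustus and Rattus_niger is the root of the tree.
From Meles_robustus up to that node: 5 branches. From Rattus_niger up to the same node: 4 branches. Total: 5 + 4 = 9.

9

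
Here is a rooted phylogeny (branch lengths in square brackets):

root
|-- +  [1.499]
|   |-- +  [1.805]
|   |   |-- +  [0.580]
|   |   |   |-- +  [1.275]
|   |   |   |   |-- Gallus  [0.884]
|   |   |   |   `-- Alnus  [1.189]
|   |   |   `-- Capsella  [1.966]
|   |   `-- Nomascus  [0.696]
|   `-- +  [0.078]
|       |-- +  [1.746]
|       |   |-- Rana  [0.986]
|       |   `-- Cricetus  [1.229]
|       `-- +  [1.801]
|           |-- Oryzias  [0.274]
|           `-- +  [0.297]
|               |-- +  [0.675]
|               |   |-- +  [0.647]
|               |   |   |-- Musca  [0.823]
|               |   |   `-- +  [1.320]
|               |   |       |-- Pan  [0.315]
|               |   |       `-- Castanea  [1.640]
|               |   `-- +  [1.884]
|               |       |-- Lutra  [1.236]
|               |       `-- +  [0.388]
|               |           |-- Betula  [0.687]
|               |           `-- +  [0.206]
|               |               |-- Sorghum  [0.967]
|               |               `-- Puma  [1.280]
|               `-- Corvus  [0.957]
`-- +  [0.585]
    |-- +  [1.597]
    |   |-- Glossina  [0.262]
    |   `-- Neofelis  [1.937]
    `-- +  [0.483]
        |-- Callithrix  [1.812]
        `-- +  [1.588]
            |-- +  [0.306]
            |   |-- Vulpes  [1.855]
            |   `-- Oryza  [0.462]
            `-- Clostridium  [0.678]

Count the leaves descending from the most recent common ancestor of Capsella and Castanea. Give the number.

The MRCA of Capsella and Castanea is the node subtending ((((Gallus,Alnus),Capsella),Nomascus),((Rana,Cricetus),(Oryzias,(((Musca,(Pan,Castanea)),(Lutra,(Betula,(Sorghum,Puma)))),Corvus)))).
That clade contains 15 terminal taxa: Alnus, Betula, Capsella, Castanea, Corvus, Cricetus, Gallus, Lutra, Musca, Nomascus, Oryzias, Pan, Puma, Rana, Sorghum.

15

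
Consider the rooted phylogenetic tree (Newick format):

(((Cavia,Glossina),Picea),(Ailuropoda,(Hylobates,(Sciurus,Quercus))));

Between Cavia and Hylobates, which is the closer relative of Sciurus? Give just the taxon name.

Hylobates

The MRCA of Sciurus and Hylobates subtends (Hylobates,(Sciurus,Quercus)) (3 taxa).
The MRCA of Sciurus and Cavia is the root, subtending the entire tree (7 taxa).
The first is nested inside the second, so Sciurus shares a more recent common ancestor with Hylobates.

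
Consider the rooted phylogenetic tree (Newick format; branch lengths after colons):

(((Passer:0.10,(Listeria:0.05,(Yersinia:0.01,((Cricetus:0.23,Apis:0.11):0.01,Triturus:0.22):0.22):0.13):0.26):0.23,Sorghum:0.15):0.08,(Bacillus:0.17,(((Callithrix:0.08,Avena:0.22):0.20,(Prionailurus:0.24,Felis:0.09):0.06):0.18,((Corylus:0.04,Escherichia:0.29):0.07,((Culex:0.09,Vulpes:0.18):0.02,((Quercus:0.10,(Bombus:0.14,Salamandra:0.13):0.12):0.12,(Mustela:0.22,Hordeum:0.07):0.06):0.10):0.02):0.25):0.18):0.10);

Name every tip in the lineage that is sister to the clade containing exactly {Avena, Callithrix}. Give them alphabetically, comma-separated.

The clade containing exactly {Avena, Callithrix} attaches to the tree at the node subtending ((Callithrix,Avena),(Prionailurus,Felis)).
The other lineage descending from that same node — the sister group — is (Prionailurus,Felis); its 2 tips in alphabetical order are the answer.

Felis, Prionailurus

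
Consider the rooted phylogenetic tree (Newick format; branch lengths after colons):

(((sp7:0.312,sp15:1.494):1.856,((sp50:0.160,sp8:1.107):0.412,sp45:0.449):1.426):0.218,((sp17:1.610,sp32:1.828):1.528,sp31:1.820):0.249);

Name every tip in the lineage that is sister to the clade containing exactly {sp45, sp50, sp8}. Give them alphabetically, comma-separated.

The clade containing exactly {sp45, sp50, sp8} attaches to the tree at the node subtending ((sp7,sp15),((sp50,sp8),sp45)).
The other lineage descending from that same node — the sister group — is (sp7,sp15); its 2 tips in alphabetical order are the answer.

sp15, sp7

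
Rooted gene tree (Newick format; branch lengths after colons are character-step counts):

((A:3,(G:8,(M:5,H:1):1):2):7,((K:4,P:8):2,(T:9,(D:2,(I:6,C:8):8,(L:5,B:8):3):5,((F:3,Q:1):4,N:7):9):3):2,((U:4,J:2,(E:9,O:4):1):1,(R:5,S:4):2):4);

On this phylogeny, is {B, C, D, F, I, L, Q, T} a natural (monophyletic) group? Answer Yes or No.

The MRCA of the listed taxa subtends (T,(D,(I,C),(L,B)),((F,Q),N)).
That clade also contains N, which is not in the proposed group, so the group is not monophyletic.

No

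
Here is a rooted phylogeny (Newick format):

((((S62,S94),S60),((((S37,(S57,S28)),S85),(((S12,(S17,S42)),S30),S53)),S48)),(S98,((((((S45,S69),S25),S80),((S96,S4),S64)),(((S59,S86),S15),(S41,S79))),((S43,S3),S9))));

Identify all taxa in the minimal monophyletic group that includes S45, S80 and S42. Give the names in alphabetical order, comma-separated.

Tracing S45: it sits inside (S45,S69).
Tracing S80: it sits inside (((S45,S69),S25),S80).
Tracing S42: it sits inside (S17,S42).
The smallest clade enclosing all 3 is the whole tree (their MRCA is the root), so the answer is all 29 tips in alphabetical order.

S12, S15, S17, S25, S28, S3, S30, S37, S4, S41, S42, S43, S45, S48, S53, S57, S59, S60, S62, S64, S69, S79, S80, S85, S86, S9, S94, S96, S98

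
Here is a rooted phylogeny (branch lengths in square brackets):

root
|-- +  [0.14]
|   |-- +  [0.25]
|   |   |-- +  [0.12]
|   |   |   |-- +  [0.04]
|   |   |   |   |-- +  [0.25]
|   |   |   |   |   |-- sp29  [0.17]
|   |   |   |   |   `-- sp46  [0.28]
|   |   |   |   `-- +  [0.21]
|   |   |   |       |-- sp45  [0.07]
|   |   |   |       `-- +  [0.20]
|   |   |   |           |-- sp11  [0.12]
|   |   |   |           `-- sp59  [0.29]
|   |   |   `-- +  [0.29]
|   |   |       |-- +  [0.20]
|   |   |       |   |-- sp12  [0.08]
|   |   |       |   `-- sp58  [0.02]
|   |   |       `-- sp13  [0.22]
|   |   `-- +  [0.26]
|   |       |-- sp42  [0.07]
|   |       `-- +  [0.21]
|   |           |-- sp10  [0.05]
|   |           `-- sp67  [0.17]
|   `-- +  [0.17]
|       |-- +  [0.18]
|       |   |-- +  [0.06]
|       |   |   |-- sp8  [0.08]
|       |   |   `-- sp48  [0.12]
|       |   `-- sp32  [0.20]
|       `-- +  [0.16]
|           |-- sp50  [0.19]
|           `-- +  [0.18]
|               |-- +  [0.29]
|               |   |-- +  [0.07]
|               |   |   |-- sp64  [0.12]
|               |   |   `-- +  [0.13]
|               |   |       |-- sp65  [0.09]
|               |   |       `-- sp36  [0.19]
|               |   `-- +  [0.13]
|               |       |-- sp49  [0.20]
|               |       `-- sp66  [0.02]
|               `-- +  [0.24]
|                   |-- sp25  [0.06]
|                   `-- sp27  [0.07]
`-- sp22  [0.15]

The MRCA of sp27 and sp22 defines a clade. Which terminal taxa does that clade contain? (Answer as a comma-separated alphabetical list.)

sp10, sp11, sp12, sp13, sp22, sp25, sp27, sp29, sp32, sp36, sp42, sp45, sp46, sp48, sp49, sp50, sp58, sp59, sp64, sp65, sp66, sp67, sp8

Tracing sp27: it sits inside (sp25,sp27).
Tracing sp22: it attaches directly to the root.
The smallest clade enclosing both is the whole tree (their MRCA is the root), so the answer is all 23 tips in alphabetical order.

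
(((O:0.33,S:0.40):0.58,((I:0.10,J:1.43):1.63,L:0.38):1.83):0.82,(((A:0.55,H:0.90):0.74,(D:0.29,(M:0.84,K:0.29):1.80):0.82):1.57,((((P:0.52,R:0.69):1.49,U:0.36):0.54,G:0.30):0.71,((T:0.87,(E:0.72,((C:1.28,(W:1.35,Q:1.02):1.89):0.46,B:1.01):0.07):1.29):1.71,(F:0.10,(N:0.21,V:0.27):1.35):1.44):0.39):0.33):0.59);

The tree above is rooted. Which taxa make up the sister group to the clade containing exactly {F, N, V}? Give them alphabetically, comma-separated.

The clade containing exactly {F, N, V} attaches to the tree at the node subtending ((T,(E,((C,(W,Q)),B))),(F,(N,V))).
The other lineage descending from that same node — the sister group — is (T,(E,((C,(W,Q)),B))); its 6 tips in alphabetical order are the answer.

B, C, E, Q, T, W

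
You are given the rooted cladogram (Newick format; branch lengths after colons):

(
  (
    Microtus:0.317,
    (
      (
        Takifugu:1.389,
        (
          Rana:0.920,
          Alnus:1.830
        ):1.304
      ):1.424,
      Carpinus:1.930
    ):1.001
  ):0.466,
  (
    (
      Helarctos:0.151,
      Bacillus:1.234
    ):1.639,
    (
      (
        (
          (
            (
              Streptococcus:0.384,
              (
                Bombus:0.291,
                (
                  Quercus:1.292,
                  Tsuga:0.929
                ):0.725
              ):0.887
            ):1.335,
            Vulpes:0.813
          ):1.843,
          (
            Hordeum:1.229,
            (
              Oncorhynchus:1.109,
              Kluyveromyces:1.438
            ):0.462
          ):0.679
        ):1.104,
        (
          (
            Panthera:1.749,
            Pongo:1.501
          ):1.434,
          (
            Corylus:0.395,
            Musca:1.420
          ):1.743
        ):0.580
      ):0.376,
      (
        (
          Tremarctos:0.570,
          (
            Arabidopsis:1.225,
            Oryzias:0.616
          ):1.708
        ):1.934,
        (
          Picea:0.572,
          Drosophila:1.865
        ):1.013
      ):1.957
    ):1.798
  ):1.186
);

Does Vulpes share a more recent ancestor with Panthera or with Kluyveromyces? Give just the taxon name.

The MRCA of Vulpes and Kluyveromyces subtends (((Streptococcus,(Bombus,(Quercus,Tsuga))),Vulpes),(Hordeum,(Oncorhynchus,Kluyveromyces))) (8 taxa).
The MRCA of Vulpes and Panthera subtends ((((Streptococcus,(Bombus,(Quercus,Tsuga))),Vulpes),(Hordeum,(Oncorhynchus,Kluyveromyces))),((Panthera,Pongo),(Corylus,Musca))) (12 taxa).
The first is nested inside the second, so Vulpes shares a more recent common ancestor with Kluyveromyces.

Kluyveromyces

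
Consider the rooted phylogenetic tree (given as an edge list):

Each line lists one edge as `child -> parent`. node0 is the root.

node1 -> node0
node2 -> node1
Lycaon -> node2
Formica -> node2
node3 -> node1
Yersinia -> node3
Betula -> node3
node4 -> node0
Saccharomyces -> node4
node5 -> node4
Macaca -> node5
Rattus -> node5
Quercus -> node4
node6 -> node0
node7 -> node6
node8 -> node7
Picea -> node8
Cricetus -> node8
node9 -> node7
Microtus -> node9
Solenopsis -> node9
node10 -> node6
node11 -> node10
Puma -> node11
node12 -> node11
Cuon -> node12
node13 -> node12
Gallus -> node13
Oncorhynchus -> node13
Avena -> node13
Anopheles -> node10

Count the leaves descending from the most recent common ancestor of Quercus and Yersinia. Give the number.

18

The MRCA of Quercus and Yersinia is the root, so the clade is the entire tree.
That clade contains 18 terminal taxa: Anopheles, Avena, Betula, Cricetus, Cuon, Formica, Gallus, Lycaon, Macaca, Microtus, Oncorhynchus, Picea, Puma, Quercus, Rattus, Saccharomyces, Solenopsis, Yersinia.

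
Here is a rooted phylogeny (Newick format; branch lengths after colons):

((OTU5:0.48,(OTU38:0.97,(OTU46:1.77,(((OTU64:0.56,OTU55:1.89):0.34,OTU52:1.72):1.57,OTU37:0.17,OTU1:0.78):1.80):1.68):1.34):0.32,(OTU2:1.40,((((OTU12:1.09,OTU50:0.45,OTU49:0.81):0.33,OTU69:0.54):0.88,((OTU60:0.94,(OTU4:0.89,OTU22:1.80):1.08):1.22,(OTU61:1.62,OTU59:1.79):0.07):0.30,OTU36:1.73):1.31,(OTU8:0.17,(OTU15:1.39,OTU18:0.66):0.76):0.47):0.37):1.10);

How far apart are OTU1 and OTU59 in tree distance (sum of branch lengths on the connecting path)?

10.86

The path runs OTU1 → … → MRCA → … → OTU59; the MRCA is the root of the tree.
Branch lengths along that path: 0.78 + 1.80 + 1.68 + 1.34 + 0.32 + 1.10 + 0.37 + 1.31 + 0.30 + 0.07 + 1.79 = 10.86.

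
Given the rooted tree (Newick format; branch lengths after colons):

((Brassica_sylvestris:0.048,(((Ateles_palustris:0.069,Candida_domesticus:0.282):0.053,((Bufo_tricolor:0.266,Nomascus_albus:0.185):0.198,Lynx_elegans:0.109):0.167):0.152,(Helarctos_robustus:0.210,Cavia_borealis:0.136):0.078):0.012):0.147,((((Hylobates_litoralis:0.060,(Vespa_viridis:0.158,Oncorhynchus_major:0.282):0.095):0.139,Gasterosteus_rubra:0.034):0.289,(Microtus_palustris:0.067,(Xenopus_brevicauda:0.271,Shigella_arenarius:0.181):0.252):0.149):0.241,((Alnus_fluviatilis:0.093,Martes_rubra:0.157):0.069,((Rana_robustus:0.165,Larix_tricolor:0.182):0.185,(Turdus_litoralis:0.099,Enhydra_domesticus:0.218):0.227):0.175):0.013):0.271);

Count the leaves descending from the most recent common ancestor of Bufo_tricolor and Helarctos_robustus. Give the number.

The MRCA of Bufo_tricolor and Helarctos_robustus is the node subtending (((Ateles_palustris,Candida_domesticus),((Bufo_tricolor,Nomascus_albus),Lynx_elegans)),(Helarctos_robustus,Cavia_borealis)).
That clade contains 7 terminal taxa: Ateles_palustris, Bufo_tricolor, Candida_domesticus, Cavia_borealis, Helarctos_robustus, Lynx_elegans, Nomascus_albus.

7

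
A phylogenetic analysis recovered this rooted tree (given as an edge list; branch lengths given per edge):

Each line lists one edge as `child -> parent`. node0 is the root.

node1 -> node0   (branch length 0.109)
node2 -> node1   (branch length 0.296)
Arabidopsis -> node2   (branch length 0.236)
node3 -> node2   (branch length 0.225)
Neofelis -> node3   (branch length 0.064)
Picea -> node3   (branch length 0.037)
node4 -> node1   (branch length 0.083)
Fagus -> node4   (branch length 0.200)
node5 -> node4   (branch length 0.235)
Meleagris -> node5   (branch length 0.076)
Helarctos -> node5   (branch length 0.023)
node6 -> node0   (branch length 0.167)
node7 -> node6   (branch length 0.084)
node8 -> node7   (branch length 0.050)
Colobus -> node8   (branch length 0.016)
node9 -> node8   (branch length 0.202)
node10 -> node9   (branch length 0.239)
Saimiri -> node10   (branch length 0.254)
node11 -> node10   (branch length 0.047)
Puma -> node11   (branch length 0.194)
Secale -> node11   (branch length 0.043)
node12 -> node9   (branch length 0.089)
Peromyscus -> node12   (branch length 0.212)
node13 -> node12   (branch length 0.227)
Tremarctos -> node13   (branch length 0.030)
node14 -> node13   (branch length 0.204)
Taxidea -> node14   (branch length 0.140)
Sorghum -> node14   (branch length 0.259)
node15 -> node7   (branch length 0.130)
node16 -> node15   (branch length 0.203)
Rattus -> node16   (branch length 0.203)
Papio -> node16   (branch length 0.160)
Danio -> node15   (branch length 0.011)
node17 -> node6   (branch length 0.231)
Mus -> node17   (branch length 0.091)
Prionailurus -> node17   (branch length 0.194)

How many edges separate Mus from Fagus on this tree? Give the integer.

6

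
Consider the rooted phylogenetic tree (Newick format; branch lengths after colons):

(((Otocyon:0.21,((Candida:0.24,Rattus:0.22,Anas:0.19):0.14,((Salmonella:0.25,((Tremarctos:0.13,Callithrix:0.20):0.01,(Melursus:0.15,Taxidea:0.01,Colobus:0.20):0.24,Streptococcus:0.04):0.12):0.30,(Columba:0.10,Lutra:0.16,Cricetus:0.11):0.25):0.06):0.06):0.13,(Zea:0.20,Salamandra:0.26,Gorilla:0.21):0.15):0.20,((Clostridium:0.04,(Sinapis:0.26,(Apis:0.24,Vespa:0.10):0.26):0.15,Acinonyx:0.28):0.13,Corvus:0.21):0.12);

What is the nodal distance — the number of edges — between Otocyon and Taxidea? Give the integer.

7

The MRCA of Otocyon and Taxidea is the node subtending (Otocyon,((Candida,Rattus,Anas),((Salmonella,((Tremarctos,Callithrix),(Melursus,Taxidea,Colobus),Streptococcus)),(Columba,Lutra,Cricetus)))).
From Otocyon up to that node: 1 branch. From Taxidea up to the same node: 6 branches. Total: 1 + 6 = 7.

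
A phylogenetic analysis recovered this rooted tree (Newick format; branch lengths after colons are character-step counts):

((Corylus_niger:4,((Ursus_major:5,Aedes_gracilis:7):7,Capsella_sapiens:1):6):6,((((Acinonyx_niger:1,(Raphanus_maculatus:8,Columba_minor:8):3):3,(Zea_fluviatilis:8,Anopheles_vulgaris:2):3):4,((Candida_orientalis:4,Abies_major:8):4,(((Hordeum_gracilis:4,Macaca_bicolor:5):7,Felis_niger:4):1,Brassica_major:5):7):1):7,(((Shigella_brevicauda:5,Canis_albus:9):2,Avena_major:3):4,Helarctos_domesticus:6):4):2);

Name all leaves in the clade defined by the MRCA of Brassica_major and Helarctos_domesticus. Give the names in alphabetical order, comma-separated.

Abies_major, Acinonyx_niger, Anopheles_vulgaris, Avena_major, Brassica_major, Candida_orientalis, Canis_albus, Columba_minor, Felis_niger, Helarctos_domesticus, Hordeum_gracilis, Macaca_bicolor, Raphanus_maculatus, Shigella_brevicauda, Zea_fluviatilis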